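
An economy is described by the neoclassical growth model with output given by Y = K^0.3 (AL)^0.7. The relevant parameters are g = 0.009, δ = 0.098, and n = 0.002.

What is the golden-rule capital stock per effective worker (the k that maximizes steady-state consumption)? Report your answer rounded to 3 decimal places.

The golden rule sets f'(k) = n + g + δ, i.e. α·k^(α−1) = n + g + δ.
So k^(1−α) = α / (n + g + δ) = 0.3 / 0.109 = 2.7523.
k_gold = 2.7523^(1/0.7) ≈ 4.2475

k_gold ≈ 4.248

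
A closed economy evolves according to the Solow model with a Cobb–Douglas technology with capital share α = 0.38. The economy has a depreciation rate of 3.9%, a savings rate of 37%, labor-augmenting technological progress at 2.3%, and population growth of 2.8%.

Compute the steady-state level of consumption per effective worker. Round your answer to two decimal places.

c* = 1.50

At the steady state, Δk = 0, so s·k^α = (n + g + δ)·k.
Dividing both sides by k: k^(1−α) = s / (n + g + δ).
k^0.62 = 0.37 / (0.028 + 0.023 + 0.039) = 0.37 / 0.090 = 4.1111
k* = 4.1111^(1/0.62) ≈ 9.7781
y* = (k*)^α = 9.7781^0.38 ≈ 2.3785
c* = (1 − s)·y* = (1 − 0.37) × 2.3785 ≈ 1.4985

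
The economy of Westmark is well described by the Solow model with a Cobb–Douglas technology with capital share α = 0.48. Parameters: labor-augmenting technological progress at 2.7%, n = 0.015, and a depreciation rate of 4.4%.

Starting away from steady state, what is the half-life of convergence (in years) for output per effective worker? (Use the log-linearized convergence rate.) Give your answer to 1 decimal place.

Near the steady state the convergence rate is λ = (1 − α)(n + g + δ).
λ = (1 − 0.48) × 0.086 = 0.52 × 0.086 = 0.04472
Half-life = ln 2 / λ = 0.6931 / 0.04472 ≈ 15.50 years

about 15.5 years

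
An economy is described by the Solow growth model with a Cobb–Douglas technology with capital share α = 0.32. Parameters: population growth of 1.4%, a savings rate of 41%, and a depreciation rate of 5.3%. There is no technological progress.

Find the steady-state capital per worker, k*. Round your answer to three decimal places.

Steady state requires s·f(k) = (n + δ)·k, i.e. s·k^α = (n + δ)·k.
Rearranging, k^(1−α) = s / (n + δ).
k^0.68 = 0.41 / (0.014 + 0.053) = 0.41 / 0.067 = 6.1194
k* = 6.1194^(1/0.68) ≈ 14.3524

k* = 14.352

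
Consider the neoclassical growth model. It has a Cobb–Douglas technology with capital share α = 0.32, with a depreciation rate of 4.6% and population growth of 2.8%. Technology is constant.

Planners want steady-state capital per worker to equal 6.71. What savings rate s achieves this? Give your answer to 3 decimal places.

s ≈ 0.270

In steady state, investment equals break-even investment: s·k^α = (n + δ)·k.
So s / (n + δ) = (k*)^(1−α) = 6.71^0.68 = 3.6490.
Therefore s = 3.6490 × (n + δ) = 3.6490 × 0.074 = 0.2700.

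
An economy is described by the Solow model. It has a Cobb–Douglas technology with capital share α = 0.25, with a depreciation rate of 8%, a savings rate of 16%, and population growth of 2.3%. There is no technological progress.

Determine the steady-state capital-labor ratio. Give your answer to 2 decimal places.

k* = 1.80

Steady state requires s·f(k) = (n + δ)·k, i.e. s·k^α = (n + δ)·k.
Rearranging, k^(1−α) = s / (n + δ).
k^0.75 = 0.16 / (0.023 + 0.080) = 0.16 / 0.103 = 1.5534
k* = 1.5534^(1/0.75) ≈ 1.7991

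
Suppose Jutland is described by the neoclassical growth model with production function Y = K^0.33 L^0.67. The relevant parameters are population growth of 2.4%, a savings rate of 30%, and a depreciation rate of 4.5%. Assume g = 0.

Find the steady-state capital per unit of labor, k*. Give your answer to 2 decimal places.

k* ≈ 8.97

Steady state requires s·f(k) = (n + δ)·k, i.e. s·k^α = (n + δ)·k.
Rearranging, k^(1−α) = s / (n + δ).
k^0.67 = 0.30 / (0.024 + 0.045) = 0.30 / 0.069 = 4.3478
k* = 4.3478^(1/0.67) ≈ 8.9669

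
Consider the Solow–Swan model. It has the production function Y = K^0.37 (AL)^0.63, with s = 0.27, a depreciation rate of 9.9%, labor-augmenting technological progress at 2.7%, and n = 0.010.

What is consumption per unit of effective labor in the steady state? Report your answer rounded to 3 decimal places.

In steady state, investment equals break-even investment: s·k^α = (n + g + δ)·k.
Rearranging, k^(1−α) = s / (n + g + δ).
k^0.63 = 0.27 / (0.010 + 0.027 + 0.099) = 0.27 / 0.136 = 1.9853
k* = 1.9853^(1/0.63) ≈ 2.9699
y* = (k*)^α = 2.9699^0.37 ≈ 1.4959
c* = (1 − s)·y* = (1 − 0.27) × 1.4959 ≈ 1.0920

c* = 1.092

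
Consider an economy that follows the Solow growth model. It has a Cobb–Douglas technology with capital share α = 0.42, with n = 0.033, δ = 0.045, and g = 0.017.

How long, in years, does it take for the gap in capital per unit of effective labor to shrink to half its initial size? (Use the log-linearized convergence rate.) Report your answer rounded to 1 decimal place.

Near the steady state the convergence rate is λ = (1 − α)(n + g + δ).
λ = (1 − 0.42) × 0.095 = 0.58 × 0.095 = 0.0551
Half-life = ln 2 / λ = 0.6931 / 0.0551 ≈ 12.58 years

about 12.6 years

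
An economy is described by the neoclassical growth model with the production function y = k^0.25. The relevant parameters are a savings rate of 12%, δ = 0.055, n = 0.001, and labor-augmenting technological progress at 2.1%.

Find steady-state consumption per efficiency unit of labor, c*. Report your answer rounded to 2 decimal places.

c* ≈ 1.02

In steady state, investment equals break-even investment: s·k^α = (n + g + δ)·k.
Dividing both sides by k: k^(1−α) = s / (n + g + δ).
k^0.75 = 0.12 / (0.001 + 0.021 + 0.055) = 0.12 / 0.077 = 1.5584
k* = 1.5584^(1/0.75) ≈ 1.8068
y* = (k*)^α = 1.8068^0.25 ≈ 1.1594
c* = (1 − s)·y* = (1 − 0.12) × 1.1594 ≈ 1.0203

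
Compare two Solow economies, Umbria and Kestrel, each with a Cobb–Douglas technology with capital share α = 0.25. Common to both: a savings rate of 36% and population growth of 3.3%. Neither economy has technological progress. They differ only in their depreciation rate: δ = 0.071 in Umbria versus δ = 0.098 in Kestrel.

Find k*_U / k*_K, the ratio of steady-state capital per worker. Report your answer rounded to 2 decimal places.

Steady-state k* = [s/(n + δ)]^(1/(1−α)), so the ratio is [ (s_U/(n + δ)_U) / (s_K/(n + δ)_K) ]^1.3333.
s_U/(n + δ)_U = 0.36/0.104 = 3.4615; s_K/(n + δ)_K = 0.36/0.131 = 2.7481.
Ratio = (3.4615/2.7481)^1.3333 = 1.2596^1.3333 ≈ 1.3603

k*_U / k*_K ≈ 1.36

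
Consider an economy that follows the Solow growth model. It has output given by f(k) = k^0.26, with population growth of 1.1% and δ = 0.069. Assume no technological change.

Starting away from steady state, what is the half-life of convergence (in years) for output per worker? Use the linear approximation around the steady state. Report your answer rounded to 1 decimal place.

t_½ ≈ 11.7 years

Near the steady state the convergence rate is λ = (1 − α)(n + δ).
λ = (1 − 0.26) × 0.080 = 0.74 × 0.080 = 0.0592
Half-life = ln 2 / λ = 0.6931 / 0.0592 ≈ 11.71 years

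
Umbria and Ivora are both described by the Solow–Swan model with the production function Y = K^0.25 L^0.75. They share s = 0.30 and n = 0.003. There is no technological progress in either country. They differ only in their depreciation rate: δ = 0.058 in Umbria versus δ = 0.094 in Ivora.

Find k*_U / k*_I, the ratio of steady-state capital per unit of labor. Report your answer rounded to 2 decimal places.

ratio ≈ 1.86

Steady-state k* = [s/(n + δ)]^(1/(1−α)), so the ratio is [ (s_U/(n + δ)_U) / (s_I/(n + δ)_I) ]^1.3333.
s_U/(n + δ)_U = 0.30/0.061 = 4.9180; s_I/(n + δ)_I = 0.30/0.097 = 3.0928.
Ratio = (4.9180/3.0928)^1.3333 = 1.5901^1.3333 ≈ 1.8559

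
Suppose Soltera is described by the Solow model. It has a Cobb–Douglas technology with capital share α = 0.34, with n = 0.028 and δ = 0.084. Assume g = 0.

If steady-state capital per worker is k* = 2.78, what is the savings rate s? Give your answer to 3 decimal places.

At the steady state, Δk = 0, so s·k^α = (n + δ)·k.
So s / (n + δ) = (k*)^(1−α) = 2.78^0.66 = 1.9637.
Therefore s = 1.9637 × (n + δ) = 1.9637 × 0.112 = 0.2199.

s ≈ 0.220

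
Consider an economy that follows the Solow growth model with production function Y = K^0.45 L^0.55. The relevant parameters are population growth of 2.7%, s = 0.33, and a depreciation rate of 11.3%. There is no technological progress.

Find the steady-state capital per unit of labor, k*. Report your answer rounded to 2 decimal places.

k* ≈ 4.75

At the steady state, Δk = 0, so s·k^α = (n + δ)·k.
Rearranging, k^(1−α) = s / (n + δ).
k^0.55 = 0.33 / (0.027 + 0.113) = 0.33 / 0.140 = 2.3571
k* = 2.3571^(1/0.55) ≈ 4.7539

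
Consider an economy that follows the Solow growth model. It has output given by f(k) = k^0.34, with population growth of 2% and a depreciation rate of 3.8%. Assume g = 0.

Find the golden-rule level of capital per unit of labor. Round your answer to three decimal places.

k_gold ≈ 14.579

The golden rule sets f'(k) = n + δ, i.e. α·k^(α−1) = n + δ.
So k^(1−α) = α / (n + δ) = 0.34 / 0.058 = 5.8621.
k_gold = 5.8621^(1/0.66) ≈ 14.5786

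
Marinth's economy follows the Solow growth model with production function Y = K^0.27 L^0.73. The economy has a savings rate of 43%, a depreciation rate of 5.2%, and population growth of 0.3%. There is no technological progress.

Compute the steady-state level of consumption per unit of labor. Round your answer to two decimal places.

At the steady state, Δk = 0, so s·k^α = (n + δ)·k.
Rearranging, k^(1−α) = s / (n + δ).
k^0.73 = 0.43 / (0.003 + 0.052) = 0.43 / 0.055 = 7.8182
k* = 7.8182^(1/0.73) ≈ 16.7276
y* = (k*)^α = 16.7276^0.27 ≈ 2.1396
c* = (1 − s)·y* = (1 − 0.43) × 2.1396 ≈ 1.2196

c* ≈ 1.22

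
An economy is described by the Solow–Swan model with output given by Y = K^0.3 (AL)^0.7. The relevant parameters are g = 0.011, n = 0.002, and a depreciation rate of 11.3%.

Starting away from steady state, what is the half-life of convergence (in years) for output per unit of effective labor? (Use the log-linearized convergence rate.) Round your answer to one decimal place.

Near the steady state the convergence rate is λ = (1 − α)(n + g + δ).
λ = (1 − 0.3) × 0.126 = 0.7 × 0.126 = 0.0882
Half-life = ln 2 / λ = 0.6931 / 0.0882 ≈ 7.86 years

about 7.9 years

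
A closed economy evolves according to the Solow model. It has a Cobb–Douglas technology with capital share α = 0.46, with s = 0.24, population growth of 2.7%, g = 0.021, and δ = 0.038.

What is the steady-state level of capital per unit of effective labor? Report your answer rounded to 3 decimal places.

k* = 6.690

In steady state, investment equals break-even investment: s·k^α = (n + g + δ)·k.
Rearranging, k^(1−α) = s / (n + g + δ).
k^0.54 = 0.24 / (0.027 + 0.021 + 0.038) = 0.24 / 0.086 = 2.7907
k* = 2.7907^(1/0.54) ≈ 6.6895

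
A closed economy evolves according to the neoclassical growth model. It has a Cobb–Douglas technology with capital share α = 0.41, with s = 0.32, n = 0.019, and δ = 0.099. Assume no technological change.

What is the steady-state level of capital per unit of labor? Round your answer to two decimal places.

In steady state, investment equals break-even investment: s·k^α = (n + δ)·k.
Rearranging, k^(1−α) = s / (n + δ).
k^0.59 = 0.32 / (0.019 + 0.099) = 0.32 / 0.118 = 2.7119
k* = 2.7119^(1/0.59) ≈ 5.4245

k* ≈ 5.42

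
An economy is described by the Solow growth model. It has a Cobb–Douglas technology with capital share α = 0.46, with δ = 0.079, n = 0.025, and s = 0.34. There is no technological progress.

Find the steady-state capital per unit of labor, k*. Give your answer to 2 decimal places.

k* ≈ 8.97

Steady state requires s·f(k) = (n + δ)·k, i.e. s·k^α = (n + δ)·k.
Dividing both sides by k: k^(1−α) = s / (n + δ).
k^0.54 = 0.34 / (0.025 + 0.079) = 0.34 / 0.104 = 3.2692
k* = 3.2692^(1/0.54) ≈ 8.9675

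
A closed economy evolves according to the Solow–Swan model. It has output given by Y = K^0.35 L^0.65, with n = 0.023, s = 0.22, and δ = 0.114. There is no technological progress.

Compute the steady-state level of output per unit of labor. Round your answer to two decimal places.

y* ≈ 1.29

In steady state, investment equals break-even investment: s·k^α = (n + δ)·k.
Rearranging, k^(1−α) = s / (n + δ).
k^0.65 = 0.22 / (0.023 + 0.114) = 0.22 / 0.137 = 1.6058
k* = 1.6058^(1/0.65) ≈ 2.0723
y* = (k*)^α = 2.0723^0.35 ≈ 1.2905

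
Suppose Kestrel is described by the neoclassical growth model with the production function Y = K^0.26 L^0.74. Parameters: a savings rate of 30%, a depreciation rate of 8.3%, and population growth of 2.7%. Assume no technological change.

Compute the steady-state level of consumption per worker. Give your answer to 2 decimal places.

c* = 1.00

At the steady state, Δk = 0, so s·k^α = (n + δ)·k.
Rearranging, k^(1−α) = s / (n + δ).
k^0.74 = 0.30 / (0.027 + 0.083) = 0.30 / 0.110 = 2.7273
k* = 2.7273^(1/0.74) ≈ 3.8800
y* = (k*)^α = 3.8800^0.26 ≈ 1.4226
c* = (1 − s)·y* = (1 − 0.30) × 1.4226 ≈ 0.9958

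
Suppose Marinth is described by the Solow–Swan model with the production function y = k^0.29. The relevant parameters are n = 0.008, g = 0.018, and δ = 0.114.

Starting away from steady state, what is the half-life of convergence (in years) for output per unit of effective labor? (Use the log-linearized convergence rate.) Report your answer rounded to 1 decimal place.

about 7.0 years

Near the steady state the convergence rate is λ = (1 − α)(n + g + δ).
λ = (1 − 0.29) × 0.140 = 0.71 × 0.140 = 0.0994
Half-life = ln 2 / λ = 0.6931 / 0.0994 ≈ 6.97 years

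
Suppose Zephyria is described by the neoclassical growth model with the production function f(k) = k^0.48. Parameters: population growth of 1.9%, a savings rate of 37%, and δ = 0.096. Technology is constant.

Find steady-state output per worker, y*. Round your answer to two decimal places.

y* ≈ 2.94

In steady state, investment equals break-even investment: s·k^α = (n + δ)·k.
Rearranging, k^(1−α) = s / (n + δ).
k^0.52 = 0.37 / (0.019 + 0.096) = 0.37 / 0.115 = 3.2174
k* = 3.2174^(1/0.52) ≈ 9.4617
y* = (k*)^α = 9.4617^0.48 ≈ 2.9408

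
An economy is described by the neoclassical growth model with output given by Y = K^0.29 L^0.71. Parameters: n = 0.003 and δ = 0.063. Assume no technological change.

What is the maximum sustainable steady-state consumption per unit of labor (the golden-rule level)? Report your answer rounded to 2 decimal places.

c_gold ≈ 1.30

At the golden rule, f'(k) = n + δ, so α·k^(α−1) = n + δ and k_gold = (α/(n + δ))^(1/(1−α)).
k_gold = (0.29/0.066)^(1/0.71) = 4.3939^1.4085 ≈ 8.0437
c_gold = f(k_gold) − (n + δ)·k_gold = 1.8306 − 0.066×8.0437 ≈ 1.2997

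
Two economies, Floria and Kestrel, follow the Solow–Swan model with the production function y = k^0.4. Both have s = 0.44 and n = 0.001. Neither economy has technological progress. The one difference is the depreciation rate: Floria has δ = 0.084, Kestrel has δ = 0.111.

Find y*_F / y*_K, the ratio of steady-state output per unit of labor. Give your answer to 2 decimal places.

ratio ≈ 1.20

Steady-state y* = [s/(n + δ)]^(α/(1−α)), so the ratio is [ (s_F/(n + δ)_F) / (s_K/(n + δ)_K) ]^0.6667.
s_F/(n + δ)_F = 0.44/0.085 = 5.1765; s_K/(n + δ)_K = 0.44/0.112 = 3.9286.
Ratio = (5.1765/3.9286)^0.6667 = 1.3176^0.6667 ≈ 1.2019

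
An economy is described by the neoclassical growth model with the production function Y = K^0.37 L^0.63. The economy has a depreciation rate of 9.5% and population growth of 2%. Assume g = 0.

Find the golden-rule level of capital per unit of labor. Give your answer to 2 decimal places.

k_gold ≈ 6.39

The golden rule sets f'(k) = n + δ, i.e. α·k^(α−1) = n + δ.
So k^(1−α) = α / (n + δ) = 0.37 / 0.115 = 3.2174.
k_gold = 3.2174^(1/0.63) ≈ 6.3909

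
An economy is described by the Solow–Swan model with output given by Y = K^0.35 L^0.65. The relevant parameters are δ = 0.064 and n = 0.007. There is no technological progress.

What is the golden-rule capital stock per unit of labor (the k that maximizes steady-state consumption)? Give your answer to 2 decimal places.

The golden rule sets f'(k) = n + δ, i.e. α·k^(α−1) = n + δ.
So k^(1−α) = α / (n + δ) = 0.35 / 0.071 = 4.9296.
k_gold = 4.9296^(1/0.65) ≈ 11.6376

k_gold ≈ 11.64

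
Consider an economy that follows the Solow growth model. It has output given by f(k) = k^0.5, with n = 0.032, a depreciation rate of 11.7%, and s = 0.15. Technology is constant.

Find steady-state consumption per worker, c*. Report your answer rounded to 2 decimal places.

In steady state, investment equals break-even investment: s·k^α = (n + δ)·k.
Dividing both sides by k: k^(1−α) = s / (n + δ).
k^0.5 = 0.15 / (0.032 + 0.117) = 0.15 / 0.149 = 1.0067
k* = 1.0067^(1/0.5) ≈ 1.0134
y* = (k*)^α = 1.0134^0.5 ≈ 1.0067
c* = (1 − s)·y* = (1 − 0.15) × 1.0067 ≈ 0.8557

c* ≈ 0.86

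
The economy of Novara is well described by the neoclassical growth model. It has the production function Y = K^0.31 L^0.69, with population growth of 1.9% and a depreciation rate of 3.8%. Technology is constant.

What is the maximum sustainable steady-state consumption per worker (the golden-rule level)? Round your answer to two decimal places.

At the golden rule, f'(k) = n + δ, so α·k^(α−1) = n + δ and k_gold = (α/(n + δ))^(1/(1−α)).
k_gold = (0.31/0.057)^(1/0.69) = 5.4386^1.4493 ≈ 11.6397
c_gold = f(k_gold) − (n + δ)·k_gold = 2.1401 − 0.057×11.6397 ≈ 1.4766

c_gold ≈ 1.48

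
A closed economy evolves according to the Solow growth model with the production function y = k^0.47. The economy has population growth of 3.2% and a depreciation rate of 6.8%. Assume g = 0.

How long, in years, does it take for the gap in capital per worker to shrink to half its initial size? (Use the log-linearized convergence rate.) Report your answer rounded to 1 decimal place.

Near the steady state the convergence rate is λ = (1 − α)(n + δ).
λ = (1 − 0.47) × 0.100 = 0.53 × 0.100 = 0.0530
Half-life = ln 2 / λ = 0.6931 / 0.0530 ≈ 13.08 years

about 13.1 years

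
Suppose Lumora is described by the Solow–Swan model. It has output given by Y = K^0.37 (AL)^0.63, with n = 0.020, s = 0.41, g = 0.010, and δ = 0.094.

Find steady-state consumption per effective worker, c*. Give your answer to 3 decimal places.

c* ≈ 1.191

In steady state, investment equals break-even investment: s·k^α = (n + g + δ)·k.
Dividing both sides by k: k^(1−α) = s / (n + g + δ).
k^0.63 = 0.41 / (0.020 + 0.010 + 0.094) = 0.41 / 0.124 = 3.3065
k* = 3.3065^(1/0.63) ≈ 6.6741
y* = (k*)^α = 6.6741^0.37 ≈ 2.0185
c* = (1 − s)·y* = (1 − 0.41) × 2.0185 ≈ 1.1909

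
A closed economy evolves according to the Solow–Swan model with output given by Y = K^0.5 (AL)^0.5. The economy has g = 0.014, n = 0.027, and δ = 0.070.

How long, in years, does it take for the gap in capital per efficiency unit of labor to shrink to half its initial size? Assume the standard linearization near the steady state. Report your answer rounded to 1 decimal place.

Near the steady state the convergence rate is λ = (1 − α)(n + g + δ).
λ = (1 − 0.5) × 0.111 = 0.5 × 0.111 = 0.0555
Half-life = ln 2 / λ = 0.6931 / 0.0555 ≈ 12.49 years

about 12.5 years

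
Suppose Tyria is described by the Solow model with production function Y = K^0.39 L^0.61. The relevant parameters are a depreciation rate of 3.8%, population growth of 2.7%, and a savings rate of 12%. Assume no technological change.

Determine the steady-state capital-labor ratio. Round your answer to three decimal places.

In steady state, investment equals break-even investment: s·k^α = (n + δ)·k.
Rearranging, k^(1−α) = s / (n + δ).
k^0.61 = 0.12 / (0.027 + 0.038) = 0.12 / 0.065 = 1.8462
k* = 1.8462^(1/0.61) ≈ 2.7323

k* ≈ 2.732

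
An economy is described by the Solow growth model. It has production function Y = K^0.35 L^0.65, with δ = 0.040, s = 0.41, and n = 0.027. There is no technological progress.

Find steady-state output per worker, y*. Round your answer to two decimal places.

y* = 2.65

At the steady state, Δk = 0, so s·k^α = (n + δ)·k.
Rearranging, k^(1−α) = s / (n + δ).
k^0.65 = 0.41 / (0.027 + 0.040) = 0.41 / 0.067 = 6.1194
k* = 6.1194^(1/0.65) ≈ 16.2301
y* = (k*)^α = 16.2301^0.35 ≈ 2.6522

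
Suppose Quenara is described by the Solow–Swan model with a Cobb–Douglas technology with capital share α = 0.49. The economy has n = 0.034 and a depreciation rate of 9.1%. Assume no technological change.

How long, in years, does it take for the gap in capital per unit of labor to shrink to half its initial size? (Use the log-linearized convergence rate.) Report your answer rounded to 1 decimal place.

about 10.9 years

Near the steady state the convergence rate is λ = (1 − α)(n + δ).
λ = (1 − 0.49) × 0.125 = 0.51 × 0.125 = 0.06375
Half-life = ln 2 / λ = 0.6931 / 0.06375 ≈ 10.87 years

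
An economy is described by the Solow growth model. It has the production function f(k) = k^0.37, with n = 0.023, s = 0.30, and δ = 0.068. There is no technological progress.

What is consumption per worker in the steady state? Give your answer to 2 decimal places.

In steady state, investment equals break-even investment: s·k^α = (n + δ)·k.
Dividing both sides by k: k^(1−α) = s / (n + δ).
k^0.63 = 0.30 / (0.023 + 0.068) = 0.30 / 0.091 = 3.2967
k* = 3.2967^(1/0.63) ≈ 6.6428
y* = (k*)^α = 6.6428^0.37 ≈ 2.0150
c* = (1 − s)·y* = (1 − 0.30) × 2.0150 ≈ 1.4105

c* ≈ 1.41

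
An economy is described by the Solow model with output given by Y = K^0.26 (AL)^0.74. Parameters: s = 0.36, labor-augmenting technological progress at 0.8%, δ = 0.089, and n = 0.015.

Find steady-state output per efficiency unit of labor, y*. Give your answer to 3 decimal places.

y* = 1.507

At the steady state, Δk = 0, so s·k^α = (n + g + δ)·k.
Rearranging, k^(1−α) = s / (n + g + δ).
k^0.74 = 0.36 / (0.015 + 0.008 + 0.089) = 0.36 / 0.112 = 3.2143
k* = 3.2143^(1/0.74) ≈ 4.8445
y* = (k*)^α = 4.8445^0.26 ≈ 1.5072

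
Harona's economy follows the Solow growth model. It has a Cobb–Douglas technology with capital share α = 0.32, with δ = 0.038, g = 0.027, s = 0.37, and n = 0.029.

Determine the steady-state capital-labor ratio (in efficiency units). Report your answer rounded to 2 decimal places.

At the steady state, Δk = 0, so s·k^α = (n + g + δ)·k.
Rearranging, k^(1−α) = s / (n + g + δ).
k^0.68 = 0.37 / (0.029 + 0.027 + 0.038) = 0.37 / 0.094 = 3.9362
k* = 3.9362^(1/0.68) ≈ 7.5009

k* = 7.50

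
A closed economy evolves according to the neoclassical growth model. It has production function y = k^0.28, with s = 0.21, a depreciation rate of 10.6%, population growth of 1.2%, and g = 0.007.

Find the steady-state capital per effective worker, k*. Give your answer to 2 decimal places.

In steady state, investment equals break-even investment: s·k^α = (n + g + δ)·k.
Dividing both sides by k: k^(1−α) = s / (n + g + δ).
k^0.72 = 0.21 / (0.012 + 0.007 + 0.106) = 0.21 / 0.125 = 1.6800
k* = 1.6800^(1/0.72) ≈ 2.0556

k* ≈ 2.06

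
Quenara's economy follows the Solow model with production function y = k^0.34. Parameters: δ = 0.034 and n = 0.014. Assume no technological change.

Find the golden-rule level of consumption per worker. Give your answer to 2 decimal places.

c_gold ≈ 1.81

At the golden rule, f'(k) = n + δ, so α·k^(α−1) = n + δ and k_gold = (α/(n + δ))^(1/(1−α)).
k_gold = (0.34/0.048)^(1/0.66) = 7.0833^1.5152 ≈ 19.4212
c_gold = f(k_gold) − (n + δ)·k_gold = 2.7417 − 0.048×19.4212 ≈ 1.8095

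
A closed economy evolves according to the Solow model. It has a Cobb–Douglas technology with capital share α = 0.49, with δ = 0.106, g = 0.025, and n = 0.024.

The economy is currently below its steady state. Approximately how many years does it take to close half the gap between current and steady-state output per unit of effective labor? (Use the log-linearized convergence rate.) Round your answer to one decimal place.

Near the steady state the convergence rate is λ = (1 − α)(n + g + δ).
λ = (1 − 0.49) × 0.155 = 0.51 × 0.155 = 0.07905
Half-life = ln 2 / λ = 0.6931 / 0.07905 ≈ 8.77 years

t_½ ≈ 8.8 years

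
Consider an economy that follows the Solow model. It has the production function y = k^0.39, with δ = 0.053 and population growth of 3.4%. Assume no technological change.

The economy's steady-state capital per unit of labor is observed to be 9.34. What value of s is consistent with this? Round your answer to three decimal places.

s ≈ 0.340

Steady state requires s·f(k) = (n + δ)·k, i.e. s·k^α = (n + δ)·k.
So s / (n + δ) = (k*)^(1−α) = 9.34^0.61 = 3.9076.
Therefore s = 3.9076 × (n + δ) = 3.9076 × 0.087 = 0.3400.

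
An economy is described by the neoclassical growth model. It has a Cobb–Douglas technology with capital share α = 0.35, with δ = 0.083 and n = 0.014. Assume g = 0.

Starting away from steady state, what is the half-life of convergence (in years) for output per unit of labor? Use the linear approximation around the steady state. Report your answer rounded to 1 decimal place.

t_½ ≈ 11.0 years

Near the steady state the convergence rate is λ = (1 − α)(n + δ).
λ = (1 − 0.35) × 0.097 = 0.65 × 0.097 = 0.06305
Half-life = ln 2 / λ = 0.6931 / 0.06305 ≈ 10.99 years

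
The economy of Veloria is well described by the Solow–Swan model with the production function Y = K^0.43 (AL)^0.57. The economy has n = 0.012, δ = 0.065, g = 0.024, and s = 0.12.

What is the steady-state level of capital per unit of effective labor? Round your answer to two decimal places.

At the steady state, Δk = 0, so s·k^α = (n + g + δ)·k.
Dividing both sides by k: k^(1−α) = s / (n + g + δ).
k^0.57 = 0.12 / (0.012 + 0.024 + 0.065) = 0.12 / 0.101 = 1.1881
k* = 1.1881^(1/0.57) ≈ 1.3531

k* = 1.35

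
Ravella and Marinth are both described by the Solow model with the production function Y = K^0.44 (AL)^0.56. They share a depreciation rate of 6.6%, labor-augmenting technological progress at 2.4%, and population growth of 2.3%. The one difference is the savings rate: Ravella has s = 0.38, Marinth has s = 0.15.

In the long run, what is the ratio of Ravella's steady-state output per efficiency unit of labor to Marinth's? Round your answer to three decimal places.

Steady-state y* = [s/(n + g + δ)]^(α/(1−α)), so the ratio is [ (s_R/(n + g + δ)_R) / (s_M/(n + g + δ)_M) ]^0.7857.
s_R/(n + g + δ)_R = 0.38/0.113 = 3.3628; s_M/(n + g + δ)_M = 0.15/0.113 = 1.3274.
Ratio = (3.3628/1.3274)^0.7857 = 2.5334^0.7857 ≈ 2.0758

y*_R / y*_M ≈ 2.076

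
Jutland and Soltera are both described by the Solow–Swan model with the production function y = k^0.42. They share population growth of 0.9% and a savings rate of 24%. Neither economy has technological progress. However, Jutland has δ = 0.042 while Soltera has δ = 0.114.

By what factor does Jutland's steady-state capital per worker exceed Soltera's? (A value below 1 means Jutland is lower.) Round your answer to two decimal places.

ratio ≈ 4.56

Steady-state k* = [s/(n + δ)]^(1/(1−α)), so the ratio is [ (s_J/(n + δ)_J) / (s_S/(n + δ)_S) ]^1.7241.
s_J/(n + δ)_J = 0.24/0.051 = 4.7059; s_S/(n + δ)_S = 0.24/0.123 = 1.9512.
Ratio = (4.7059/1.9512)^1.7241 = 2.4118^1.7241 ≈ 4.5624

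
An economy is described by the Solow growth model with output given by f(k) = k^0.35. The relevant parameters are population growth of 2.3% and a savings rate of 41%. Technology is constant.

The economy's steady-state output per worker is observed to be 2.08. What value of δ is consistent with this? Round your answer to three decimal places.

δ ≈ 0.082

In steady state, investment equals break-even investment: s·k^α = (n + δ)·k.
Since y* = [s/(n + δ)]^(α/(1−α)), we have s/(n + δ) = (y*)^((1−α)/α) = 2.08^1.8571 = 3.8965.
Therefore n + δ = s / 3.8965 = 0.41 / 3.8965 = 0.1052, so δ = 0.1052 − 0.023 = 0.0822.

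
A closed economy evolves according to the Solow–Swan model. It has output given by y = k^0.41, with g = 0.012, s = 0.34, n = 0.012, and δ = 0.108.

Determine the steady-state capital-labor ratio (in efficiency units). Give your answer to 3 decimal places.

k* = 4.971

In steady state, investment equals break-even investment: s·k^α = (n + g + δ)·k.
Rearranging, k^(1−α) = s / (n + g + δ).
k^0.59 = 0.34 / (0.012 + 0.012 + 0.108) = 0.34 / 0.132 = 2.5758
k* = 2.5758^(1/0.59) ≈ 4.9712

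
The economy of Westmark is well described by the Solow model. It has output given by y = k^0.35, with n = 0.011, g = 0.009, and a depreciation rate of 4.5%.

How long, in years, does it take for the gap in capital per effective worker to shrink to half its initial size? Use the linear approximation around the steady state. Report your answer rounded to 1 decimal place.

Near the steady state the convergence rate is λ = (1 − α)(n + g + δ).
λ = (1 − 0.35) × 0.065 = 0.65 × 0.065 = 0.04225
Half-life = ln 2 / λ = 0.6931 / 0.04225 ≈ 16.40 years

about 16.4 years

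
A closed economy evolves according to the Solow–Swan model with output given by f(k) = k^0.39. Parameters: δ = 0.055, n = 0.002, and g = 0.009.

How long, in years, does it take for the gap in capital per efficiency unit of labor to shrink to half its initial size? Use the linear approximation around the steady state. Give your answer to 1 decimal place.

about 17.2 years

Near the steady state the convergence rate is λ = (1 − α)(n + g + δ).
λ = (1 − 0.39) × 0.066 = 0.61 × 0.066 = 0.04026
Half-life = ln 2 / λ = 0.6931 / 0.04026 ≈ 17.22 years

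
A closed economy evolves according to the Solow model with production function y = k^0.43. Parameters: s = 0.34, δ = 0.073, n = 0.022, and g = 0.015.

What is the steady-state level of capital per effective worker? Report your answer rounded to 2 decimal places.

Steady state requires s·f(k) = (n + g + δ)·k, i.e. s·k^α = (n + g + δ)·k.
Rearranging, k^(1−α) = s / (n + g + δ).
k^0.57 = 0.34 / (0.022 + 0.015 + 0.073) = 0.34 / 0.110 = 3.0909
k* = 3.0909^(1/0.57) ≈ 7.2410

k* = 7.24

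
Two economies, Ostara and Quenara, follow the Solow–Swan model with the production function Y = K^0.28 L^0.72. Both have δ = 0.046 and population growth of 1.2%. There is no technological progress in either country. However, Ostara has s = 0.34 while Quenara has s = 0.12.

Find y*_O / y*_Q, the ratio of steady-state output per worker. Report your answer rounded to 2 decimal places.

Steady-state y* = [s/(n + δ)]^(α/(1−α)), so the ratio is [ (s_O/(n + δ)_O) / (s_Q/(n + δ)_Q) ]^0.3889.
s_O/(n + δ)_O = 0.34/0.058 = 5.8621; s_Q/(n + δ)_Q = 0.12/0.058 = 2.0690.
Ratio = (5.8621/2.0690)^0.3889 = 2.8333^0.3889 ≈ 1.4993

ratio ≈ 1.50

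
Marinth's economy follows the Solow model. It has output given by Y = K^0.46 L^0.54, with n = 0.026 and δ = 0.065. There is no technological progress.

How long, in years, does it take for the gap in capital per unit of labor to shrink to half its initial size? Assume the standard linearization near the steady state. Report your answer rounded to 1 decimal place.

t_½ ≈ 14.1 years

Near the steady state the convergence rate is λ = (1 − α)(n + δ).
λ = (1 − 0.46) × 0.091 = 0.54 × 0.091 = 0.04914
Half-life = ln 2 / λ = 0.6931 / 0.04914 ≈ 14.10 years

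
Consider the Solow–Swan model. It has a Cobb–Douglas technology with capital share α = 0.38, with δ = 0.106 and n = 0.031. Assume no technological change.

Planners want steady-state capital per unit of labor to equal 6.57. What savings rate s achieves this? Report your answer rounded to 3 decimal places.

In steady state, investment equals break-even investment: s·k^α = (n + δ)·k.
So s / (n + δ) = (k*)^(1−α) = 6.57^0.62 = 3.2129.
Therefore s = 3.2129 × (n + δ) = 3.2129 × 0.137 = 0.4402.

s ≈ 0.440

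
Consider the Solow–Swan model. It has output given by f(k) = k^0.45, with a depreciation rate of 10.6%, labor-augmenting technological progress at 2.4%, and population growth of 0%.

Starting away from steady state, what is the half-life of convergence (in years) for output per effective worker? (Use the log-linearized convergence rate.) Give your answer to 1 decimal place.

about 9.7 years

Near the steady state the convergence rate is λ = (1 − α)(n + g + δ).
λ = (1 − 0.45) × 0.130 = 0.55 × 0.130 = 0.0715
Half-life = ln 2 / λ = 0.6931 / 0.0715 ≈ 9.69 years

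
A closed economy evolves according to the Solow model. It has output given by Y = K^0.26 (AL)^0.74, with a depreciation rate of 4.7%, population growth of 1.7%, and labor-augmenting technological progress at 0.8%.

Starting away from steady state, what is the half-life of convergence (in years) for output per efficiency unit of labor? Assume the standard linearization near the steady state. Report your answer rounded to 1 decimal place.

Near the steady state the convergence rate is λ = (1 − α)(n + g + δ).
λ = (1 − 0.26) × 0.072 = 0.74 × 0.072 = 0.05328
Half-life = ln 2 / λ = 0.6931 / 0.05328 ≈ 13.01 years

t_½ ≈ 13.0 years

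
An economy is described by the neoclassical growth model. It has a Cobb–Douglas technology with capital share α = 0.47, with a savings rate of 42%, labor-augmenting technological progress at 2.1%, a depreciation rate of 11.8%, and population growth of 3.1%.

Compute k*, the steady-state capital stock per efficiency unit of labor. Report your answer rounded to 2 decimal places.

k* ≈ 5.51

Steady state requires s·f(k) = (n + g + δ)·k, i.e. s·k^α = (n + g + δ)·k.
Dividing both sides by k: k^(1−α) = s / (n + g + δ).
k^0.53 = 0.42 / (0.031 + 0.021 + 0.118) = 0.42 / 0.170 = 2.4706
k* = 2.4706^(1/0.53) ≈ 5.5098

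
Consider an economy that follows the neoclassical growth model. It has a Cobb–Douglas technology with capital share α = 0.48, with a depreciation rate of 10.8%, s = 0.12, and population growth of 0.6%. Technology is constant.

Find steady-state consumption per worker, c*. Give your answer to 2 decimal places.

In steady state, investment equals break-even investment: s·k^α = (n + δ)·k.
Rearranging, k^(1−α) = s / (n + δ).
k^0.52 = 0.12 / (0.006 + 0.108) = 0.12 / 0.114 = 1.0526
k* = 1.0526^(1/0.52) ≈ 1.1036
y* = (k*)^α = 1.1036^0.48 ≈ 1.0485
c* = (1 − s)·y* = (1 − 0.12) × 1.0485 ≈ 0.9227

c* = 0.92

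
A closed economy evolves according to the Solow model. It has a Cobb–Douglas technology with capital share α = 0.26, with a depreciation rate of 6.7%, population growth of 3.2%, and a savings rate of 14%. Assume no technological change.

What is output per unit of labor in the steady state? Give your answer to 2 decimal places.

At the steady state, Δk = 0, so s·k^α = (n + δ)·k.
Dividing both sides by k: k^(1−α) = s / (n + δ).
k^0.74 = 0.14 / (0.032 + 0.067) = 0.14 / 0.099 = 1.4141
k* = 1.4141^(1/0.74) ≈ 1.5972
y* = (k*)^α = 1.5972^0.26 ≈ 1.1295

y* ≈ 1.13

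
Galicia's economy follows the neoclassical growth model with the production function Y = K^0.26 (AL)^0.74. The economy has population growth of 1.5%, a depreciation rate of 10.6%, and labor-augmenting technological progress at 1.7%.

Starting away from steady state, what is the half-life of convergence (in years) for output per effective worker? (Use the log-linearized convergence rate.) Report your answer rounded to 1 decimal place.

half-life ≈ 6.8 years

Near the steady state the convergence rate is λ = (1 − α)(n + g + δ).
λ = (1 − 0.26) × 0.138 = 0.74 × 0.138 = 0.10212
Half-life = ln 2 / λ = 0.6931 / 0.10212 ≈ 6.79 years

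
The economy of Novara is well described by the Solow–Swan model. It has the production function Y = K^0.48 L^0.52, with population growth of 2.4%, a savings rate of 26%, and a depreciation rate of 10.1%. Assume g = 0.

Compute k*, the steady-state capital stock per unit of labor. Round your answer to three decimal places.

Steady state requires s·f(k) = (n + δ)·k, i.e. s·k^α = (n + δ)·k.
Dividing both sides by k: k^(1−α) = s / (n + δ).
k^0.52 = 0.26 / (0.024 + 0.101) = 0.26 / 0.125 = 2.0800
k* = 2.0800^(1/0.52) ≈ 4.0894

k* ≈ 4.089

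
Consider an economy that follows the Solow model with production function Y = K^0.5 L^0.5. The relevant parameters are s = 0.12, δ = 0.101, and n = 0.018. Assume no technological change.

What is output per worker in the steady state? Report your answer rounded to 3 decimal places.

At the steady state, Δk = 0, so s·k^α = (n + δ)·k.
Dividing both sides by k: k^(1−α) = s / (n + δ).
k^0.5 = 0.12 / (0.018 + 0.101) = 0.12 / 0.119 = 1.0084
k* = 1.0084^(1/0.5) ≈ 1.0169
y* = (k*)^α = 1.0169^0.5 ≈ 1.0084

y* = 1.008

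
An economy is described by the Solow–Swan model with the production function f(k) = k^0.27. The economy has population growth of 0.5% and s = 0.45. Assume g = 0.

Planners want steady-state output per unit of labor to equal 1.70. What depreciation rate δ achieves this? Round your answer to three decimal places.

In steady state, investment equals break-even investment: s·k^α = (n + δ)·k.
Since y* = [s/(n + δ)]^(α/(1−α)), we have s/(n + δ) = (y*)^((1−α)/α) = 1.70^2.7037 = 4.1982.
Therefore n + δ = s / 4.1982 = 0.45 / 4.1982 = 0.1072, so δ = 0.1072 − 0.005 = 0.1022.

δ ≈ 0.102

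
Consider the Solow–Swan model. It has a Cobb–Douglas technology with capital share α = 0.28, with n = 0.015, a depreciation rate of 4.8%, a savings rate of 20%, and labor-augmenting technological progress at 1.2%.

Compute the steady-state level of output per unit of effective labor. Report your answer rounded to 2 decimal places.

In steady state, investment equals break-even investment: s·k^α = (n + g + δ)·k.
Rearranging, k^(1−α) = s / (n + g + δ).
k^0.72 = 0.20 / (0.015 + 0.012 + 0.048) = 0.20 / 0.075 = 2.6667
k* = 2.6667^(1/0.72) ≈ 3.9051
y* = (k*)^α = 3.9051^0.28 ≈ 1.4644

y* ≈ 1.46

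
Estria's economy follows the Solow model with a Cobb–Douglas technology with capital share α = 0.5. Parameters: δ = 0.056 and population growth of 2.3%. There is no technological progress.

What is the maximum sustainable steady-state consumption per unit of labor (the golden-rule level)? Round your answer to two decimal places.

c_gold ≈ 3.16

At the golden rule, f'(k) = n + δ, so α·k^(α−1) = n + δ and k_gold = (α/(n + δ))^(1/(1−α)).
k_gold = (0.5/0.079)^(1/0.5) = 6.3291^2 ≈ 40.0575
c_gold = f(k_gold) − (n + δ)·k_gold = 6.3291 − 0.079×40.0575 ≈ 3.1646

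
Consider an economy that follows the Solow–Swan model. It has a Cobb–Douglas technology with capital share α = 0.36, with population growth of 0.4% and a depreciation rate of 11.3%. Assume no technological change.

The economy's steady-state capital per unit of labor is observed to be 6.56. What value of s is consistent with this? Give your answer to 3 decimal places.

s ≈ 0.390

At the steady state, Δk = 0, so s·k^α = (n + δ)·k.
So s / (n + δ) = (k*)^(1−α) = 6.56^0.64 = 3.3329.
Therefore s = 3.3329 × (n + δ) = 3.3329 × 0.117 = 0.3899.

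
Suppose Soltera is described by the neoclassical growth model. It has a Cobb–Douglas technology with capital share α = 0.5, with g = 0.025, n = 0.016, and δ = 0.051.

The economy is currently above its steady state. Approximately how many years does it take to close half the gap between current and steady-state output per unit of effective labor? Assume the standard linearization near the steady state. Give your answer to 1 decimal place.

Near the steady state the convergence rate is λ = (1 − α)(n + g + δ).
λ = (1 − 0.5) × 0.092 = 0.5 × 0.092 = 0.0460
Half-life = ln 2 / λ = 0.6931 / 0.0460 ≈ 15.07 years

t_½ ≈ 15.1 years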